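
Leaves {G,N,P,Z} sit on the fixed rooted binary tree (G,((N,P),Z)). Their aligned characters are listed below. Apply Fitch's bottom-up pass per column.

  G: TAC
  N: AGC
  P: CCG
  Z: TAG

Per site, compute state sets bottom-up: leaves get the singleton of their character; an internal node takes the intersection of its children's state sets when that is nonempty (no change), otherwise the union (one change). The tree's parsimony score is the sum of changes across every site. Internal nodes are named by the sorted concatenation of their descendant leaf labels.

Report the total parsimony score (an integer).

NP@0: {A} ∪ {C} = {A,C} (union, +1)
NPZ@0: {A,C} ∪ {T} = {A,C,T} (union, +1)
GNPZ@0: {T} ∩ {A,C,T} = {T} (intersection, +0)
NP@1: {G} ∪ {C} = {C,G} (union, +1)
NPZ@1: {C,G} ∪ {A} = {A,C,G} (union, +1)
GNPZ@1: {A} ∩ {A,C,G} = {A} (intersection, +0)
NP@2: {C} ∪ {G} = {C,G} (union, +1)
NPZ@2: {C,G} ∩ {G} = {G} (intersection, +0)
GNPZ@2: {C} ∪ {G} = {C,G} (union, +1)
per-site changes: [2, 2, 2]; total = 6

6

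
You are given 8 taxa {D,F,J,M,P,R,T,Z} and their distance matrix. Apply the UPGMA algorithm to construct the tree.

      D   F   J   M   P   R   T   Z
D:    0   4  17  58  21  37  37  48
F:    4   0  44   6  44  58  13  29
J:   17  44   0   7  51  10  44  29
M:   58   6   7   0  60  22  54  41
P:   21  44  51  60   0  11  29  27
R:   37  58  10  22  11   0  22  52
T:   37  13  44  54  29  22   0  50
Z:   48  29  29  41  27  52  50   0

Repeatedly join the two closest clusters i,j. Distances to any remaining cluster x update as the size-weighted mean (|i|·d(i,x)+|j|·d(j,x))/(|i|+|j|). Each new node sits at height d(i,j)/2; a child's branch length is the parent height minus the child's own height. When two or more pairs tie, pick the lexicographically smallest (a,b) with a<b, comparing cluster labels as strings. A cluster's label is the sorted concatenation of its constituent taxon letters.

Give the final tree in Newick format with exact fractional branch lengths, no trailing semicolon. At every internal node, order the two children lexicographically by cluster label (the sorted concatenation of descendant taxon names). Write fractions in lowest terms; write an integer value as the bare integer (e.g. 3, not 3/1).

iteration 1: select D,F (d=4); attach at lengths (2, 2); label the merged cluster DF
  updated: d(DF,J)=61/2, d(DF,M)=32, d(DF,P)=65/2, d(DF,R)=95/2, d(DF,T)=25, d(DF,Z)=77/2
iteration 2: select J,M (d=7); attach at lengths (7/2, 7/2); label the merged cluster JM
  updated: d(DF,JM)=125/4, d(JM,P)=111/2, d(JM,R)=16, d(JM,T)=49, d(JM,Z)=35
iteration 3: select P,R (d=11); attach at lengths (11/2, 11/2); label the merged cluster PR
  updated: d(DF,PR)=40, d(JM,PR)=143/4, d(PR,T)=51/2, d(PR,Z)=79/2
iteration 4: select DF,T (d=25); attach at lengths (21/2, 25/2); label the merged cluster DFT
  updated: d(DFT,JM)=223/6, d(DFT,PR)=211/6, d(DFT,Z)=127/3
iteration 5: select JM,Z (d=35); attach at lengths (14, 35/2); label the merged cluster JMZ
  updated: d(DFT,JMZ)=350/9, d(JMZ,PR)=37
iteration 6: select DFT,PR (d=211/6); attach at lengths (61/12, 145/12); label the merged cluster DFPRT
  updated: d(DFPRT,JMZ)=572/15
iteration 7: select DFPRT,JMZ (d=572/15); attach at lengths (89/60, 47/30); label the merged cluster DFJMPRTZ
final tree: ((((D:2,F:2):21/2,T:25/2):61/12,(P:11/2,R:11/2):145/12):89/60,((J:7/2,M:7/2):14,Z:35/2):47/30)
total length: 5803/60

((((D:2,F:2):21/2,T:25/2):61/12,(P:11/2,R:11/2):145/12):89/60,((J:7/2,M:7/2):14,Z:35/2):47/30)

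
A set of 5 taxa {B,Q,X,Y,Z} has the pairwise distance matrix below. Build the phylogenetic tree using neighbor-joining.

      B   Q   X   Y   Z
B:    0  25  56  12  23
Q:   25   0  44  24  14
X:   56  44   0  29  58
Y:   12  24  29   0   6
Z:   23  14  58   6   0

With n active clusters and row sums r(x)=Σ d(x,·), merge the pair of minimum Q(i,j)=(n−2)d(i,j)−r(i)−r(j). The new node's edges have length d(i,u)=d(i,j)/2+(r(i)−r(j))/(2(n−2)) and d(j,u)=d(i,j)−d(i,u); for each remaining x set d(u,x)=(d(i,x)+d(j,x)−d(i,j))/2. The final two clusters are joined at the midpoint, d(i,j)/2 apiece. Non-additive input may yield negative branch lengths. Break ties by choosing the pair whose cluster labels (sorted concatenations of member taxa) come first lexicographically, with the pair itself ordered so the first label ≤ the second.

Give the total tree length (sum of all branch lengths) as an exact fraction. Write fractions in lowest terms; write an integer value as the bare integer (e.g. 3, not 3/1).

67

step 1: merge (X,Y) at d=29, Q=-171; branch lengths X→203/6, Y→-29/6; new cluster XY
  updated: d(B,XY)=39/2, d(Q,XY)=39/2, d(XY,Z)=35/2
step 2: merge (B,XY) at d=39/2, Q=-85; branch lengths B→25/2, XY→7; new cluster BXY
  updated: d(BXY,Q)=25/2, d(BXY,Z)=21/2
step 3: merge (BXY,Q) at d=25/2, Q=-37; branch lengths BXY→9/2, Q→8; new cluster BQXY
  updated: d(BQXY,Z)=6
step 4: merge (BQXY,Z) at d=6; branch lengths BQXY→3, Z→3; new cluster BQXYZ
final tree: (((B:25/2,(X:203/6,Y:-29/6):7):9/2,Q:8):3,Z:3)
total length: 67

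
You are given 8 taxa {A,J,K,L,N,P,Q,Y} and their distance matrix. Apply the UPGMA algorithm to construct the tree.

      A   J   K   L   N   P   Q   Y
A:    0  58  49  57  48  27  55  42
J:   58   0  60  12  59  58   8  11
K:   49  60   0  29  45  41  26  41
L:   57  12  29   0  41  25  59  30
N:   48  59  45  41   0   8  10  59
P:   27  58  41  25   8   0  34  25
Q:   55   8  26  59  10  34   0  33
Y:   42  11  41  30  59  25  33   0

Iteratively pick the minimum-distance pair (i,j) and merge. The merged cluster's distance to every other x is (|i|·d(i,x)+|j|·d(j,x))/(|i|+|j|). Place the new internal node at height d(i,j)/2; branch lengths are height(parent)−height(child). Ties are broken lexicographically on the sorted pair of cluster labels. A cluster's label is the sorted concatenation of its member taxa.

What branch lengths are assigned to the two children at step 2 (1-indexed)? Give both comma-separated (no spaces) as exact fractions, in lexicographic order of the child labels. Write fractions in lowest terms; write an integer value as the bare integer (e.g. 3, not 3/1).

iteration 1: select J,Q (d=8); attach at lengths (4, 4); label the merged cluster JQ
  updated: d(A,JQ)=113/2, d(JQ,K)=43, d(JQ,L)=71/2, d(JQ,N)=69/2, d(JQ,P)=46, d(JQ,Y)=22
iteration 2: select N,P (d=8); attach at lengths (4, 4); label the merged cluster NP
  updated: d(A,NP)=75/2, d(JQ,NP)=161/4, d(K,NP)=43, d(L,NP)=33, d(NP,Y)=42
iteration 3: select JQ,Y (d=22); attach at lengths (7, 11); label the merged cluster JQY
  updated: d(A,JQY)=155/3, d(JQY,K)=127/3, d(JQY,L)=101/3, d(JQY,NP)=245/6
iteration 4: select K,L (d=29); attach at lengths (29/2, 29/2); label the merged cluster KL
  updated: d(A,KL)=53, d(JQY,KL)=38, d(KL,NP)=38
iteration 5: select A,NP (d=75/2); attach at lengths (75/4, 59/4); label the merged cluster ANP
  updated: d(ANP,JQY)=400/9, d(ANP,KL)=43
iteration 6: select JQY,KL (d=38); attach at lengths (8, 9/2); label the merged cluster JKLQY
  updated: d(ANP,JKLQY)=658/15
iteration 7: select ANP,JKLQY (d=658/15); attach at lengths (191/60, 44/15); label the merged cluster AJKLNPQY
final tree: ((A:75/4,(N:4,P:4):59/4):191/60,(((J:4,Q:4):7,Y:11):8,(K:29/2,L:29/2):9/2):44/15)
total length: 6907/60

4,4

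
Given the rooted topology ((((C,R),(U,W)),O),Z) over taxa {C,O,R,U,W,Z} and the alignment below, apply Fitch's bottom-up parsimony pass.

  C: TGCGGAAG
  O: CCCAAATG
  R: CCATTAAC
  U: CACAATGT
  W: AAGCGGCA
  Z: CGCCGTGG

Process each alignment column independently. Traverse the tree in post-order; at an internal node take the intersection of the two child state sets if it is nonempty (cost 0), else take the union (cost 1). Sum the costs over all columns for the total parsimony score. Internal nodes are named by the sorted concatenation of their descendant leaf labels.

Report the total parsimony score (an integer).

CR@0: {T} ∪ {C} = {C,T} (union, +1)
UW@0: {C} ∪ {A} = {A,C} (union, +1)
CRUW@0: {C,T} ∩ {A,C} = {C} (intersection, +0)
CORUW@0: {C} ∩ {C} = {C} (intersection, +0)
CORUWZ@0: {C} ∩ {C} = {C} (intersection, +0)
CR@1: {G} ∪ {C} = {C,G} (union, +1)
UW@1: {A} ∩ {A} = {A} (intersection, +0)
CRUW@1: {C,G} ∪ {A} = {A,C,G} (union, +1)
CORUW@1: {A,C,G} ∩ {C} = {C} (intersection, +0)
CORUWZ@1: {C} ∪ {G} = {C,G} (union, +1)
CR@2: {C} ∪ {A} = {A,C} (union, +1)
UW@2: {C} ∪ {G} = {C,G} (union, +1)
CRUW@2: {A,C} ∩ {C,G} = {C} (intersection, +0)
CORUW@2: {C} ∩ {C} = {C} (intersection, +0)
CORUWZ@2: {C} ∩ {C} = {C} (intersection, +0)
CR@3: {G} ∪ {T} = {G,T} (union, +1)
UW@3: {A} ∪ {C} = {A,C} (union, +1)
CRUW@3: {G,T} ∪ {A,C} = {A,C,G,T} (union, +1)
CORUW@3: {A,C,G,T} ∩ {A} = {A} (intersection, +0)
CORUWZ@3: {A} ∪ {C} = {A,C} (union, +1)
CR@4: {G} ∪ {T} = {G,T} (union, +1)
UW@4: {A} ∪ {G} = {A,G} (union, +1)
CRUW@4: {G,T} ∩ {A,G} = {G} (intersection, +0)
CORUW@4: {G} ∪ {A} = {A,G} (union, +1)
CORUWZ@4: {A,G} ∩ {G} = {G} (intersection, +0)
CR@5: {A} ∩ {A} = {A} (intersection, +0)
UW@5: {T} ∪ {G} = {G,T} (union, +1)
CRUW@5: {A} ∪ {G,T} = {A,G,T} (union, +1)
CORUW@5: {A,G,T} ∩ {A} = {A} (intersection, +0)
CORUWZ@5: {A} ∪ {T} = {A,T} (union, +1)
CR@6: {A} ∩ {A} = {A} (intersection, +0)
UW@6: {G} ∪ {C} = {C,G} (union, +1)
CRUW@6: {A} ∪ {C,G} = {A,C,G} (union, +1)
CORUW@6: {A,C,G} ∪ {T} = {A,C,G,T} (union, +1)
CORUWZ@6: {A,C,G,T} ∩ {G} = {G} (intersection, +0)
CR@7: {G} ∪ {C} = {C,G} (union, +1)
UW@7: {T} ∪ {A} = {A,T} (union, +1)
CRUW@7: {C,G} ∪ {A,T} = {A,C,G,T} (union, +1)
CORUW@7: {A,C,G,T} ∩ {G} = {G} (intersection, +0)
CORUWZ@7: {G} ∩ {G} = {G} (intersection, +0)
per-site changes: [2, 3, 2, 4, 3, 3, 3, 3]; total = 23

23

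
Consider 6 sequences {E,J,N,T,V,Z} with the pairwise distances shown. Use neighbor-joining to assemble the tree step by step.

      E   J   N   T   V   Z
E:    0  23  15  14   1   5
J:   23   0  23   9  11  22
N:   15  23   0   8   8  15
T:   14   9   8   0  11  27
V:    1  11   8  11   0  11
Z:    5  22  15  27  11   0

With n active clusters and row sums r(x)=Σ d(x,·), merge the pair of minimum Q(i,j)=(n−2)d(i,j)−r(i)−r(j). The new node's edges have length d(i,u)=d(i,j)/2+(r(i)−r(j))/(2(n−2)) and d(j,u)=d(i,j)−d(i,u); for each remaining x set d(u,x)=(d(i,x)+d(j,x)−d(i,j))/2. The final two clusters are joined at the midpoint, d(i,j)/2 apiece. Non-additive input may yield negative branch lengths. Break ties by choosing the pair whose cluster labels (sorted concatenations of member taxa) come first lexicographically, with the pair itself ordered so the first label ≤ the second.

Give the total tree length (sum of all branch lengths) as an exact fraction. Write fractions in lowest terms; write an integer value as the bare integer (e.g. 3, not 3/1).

step 1: merge (J,T) at d=9, Q=-121; branch lengths J→55/8, T→17/8; new cluster JT
  updated: d(E,JT)=14, d(JT,N)=11, d(JT,V)=13/2, d(JT,Z)=20
step 2: merge (E,Z) at d=5, Q=-71; branch lengths E→-1/6, Z→31/6; new cluster EZ
  updated: d(EZ,JT)=29/2, d(EZ,N)=25/2, d(EZ,V)=7/2
step 3: merge (EZ,V) at d=7/2, Q=-83/2; branch lengths EZ→39/8, V→-11/8; new cluster EVZ
  updated: d(EVZ,JT)=35/4, d(EVZ,N)=17/2
step 4: merge (EVZ,JT) at d=35/4, Q=-113/4; branch lengths EVZ→25/8, JT→45/8; new cluster EJTVZ
  updated: d(EJTVZ,N)=43/8
step 5: merge (EJTVZ,N) at d=43/8; branch lengths EJTVZ→43/16, N→43/16; new cluster EJNTVZ
final tree: ((((E:-1/6,Z:31/6):39/8,V:-11/8):25/8,(J:55/8,T:17/8):45/8):43/16,N:43/16)
total length: 253/8

253/8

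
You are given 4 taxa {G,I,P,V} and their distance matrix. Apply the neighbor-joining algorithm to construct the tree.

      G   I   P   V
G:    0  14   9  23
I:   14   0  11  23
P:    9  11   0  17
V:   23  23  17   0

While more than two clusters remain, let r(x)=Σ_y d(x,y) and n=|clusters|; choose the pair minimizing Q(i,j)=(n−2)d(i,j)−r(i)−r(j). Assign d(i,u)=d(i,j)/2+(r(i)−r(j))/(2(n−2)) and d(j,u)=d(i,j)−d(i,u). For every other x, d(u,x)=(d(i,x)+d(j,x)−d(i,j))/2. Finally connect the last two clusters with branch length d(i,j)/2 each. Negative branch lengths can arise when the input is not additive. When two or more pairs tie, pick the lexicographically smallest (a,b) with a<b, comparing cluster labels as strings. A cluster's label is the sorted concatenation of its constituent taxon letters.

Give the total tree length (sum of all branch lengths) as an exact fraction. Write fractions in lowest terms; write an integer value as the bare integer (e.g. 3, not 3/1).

32

1. join G+I (d=14, Q=-66) ⇒ GI; edges |G|=13/2, |I|=15/2
  updated: d(GI,P)=3, d(GI,V)=16
2. join GI+P (d=3, Q=-36) ⇒ GIP; edges |GI|=1, |P|=2
  updated: d(GIP,V)=15
3. join GIP+V (d=15) ⇒ GIPV; edges |GIP|=15/2, |V|=15/2
final tree: (((G:13/2,I:15/2):1,P:2):15/2,V:15/2)
total length: 32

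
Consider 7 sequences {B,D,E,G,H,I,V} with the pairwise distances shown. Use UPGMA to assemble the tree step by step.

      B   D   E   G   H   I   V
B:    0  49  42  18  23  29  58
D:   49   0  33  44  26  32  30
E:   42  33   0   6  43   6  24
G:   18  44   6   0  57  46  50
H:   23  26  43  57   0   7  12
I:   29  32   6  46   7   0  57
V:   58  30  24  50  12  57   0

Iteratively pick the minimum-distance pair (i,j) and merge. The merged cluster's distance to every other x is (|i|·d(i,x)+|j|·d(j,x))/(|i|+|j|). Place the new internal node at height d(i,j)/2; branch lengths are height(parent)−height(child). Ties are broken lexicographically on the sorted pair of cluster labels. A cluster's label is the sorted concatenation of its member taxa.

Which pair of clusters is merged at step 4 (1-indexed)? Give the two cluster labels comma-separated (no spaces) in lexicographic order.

D,V

step 1: merge (E,G) at d=6; branch lengths E→3, G→3; new cluster EG
  updated: d(B,EG)=30, d(D,EG)=77/2, d(EG,H)=50, d(EG,I)=26, d(EG,V)=37
step 2: merge (H,I) at d=7; branch lengths H→7/2, I→7/2; new cluster HI
  updated: d(B,HI)=26, d(D,HI)=29, d(EG,HI)=38, d(HI,V)=69/2
step 3: merge (B,HI) at d=26; branch lengths B→13, HI→19/2; new cluster BHI
  updated: d(BHI,D)=107/3, d(BHI,EG)=106/3, d(BHI,V)=127/3
step 4: merge (D,V) at d=30; branch lengths D→15, V→15; new cluster DV
  updated: d(BHI,DV)=39, d(DV,EG)=151/4
step 5: merge (BHI,EG) at d=106/3; branch lengths BHI→14/3, EG→44/3; new cluster BEGHI
  updated: d(BEGHI,DV)=77/2
step 6: merge (BEGHI,DV) at d=77/2; branch lengths BEGHI→19/12, DV→17/4; new cluster BDEGHIV
final tree: (((B:13,(H:7/2,I:7/2):19/2):14/3,(E:3,G:3):44/3):19/12,(D:15,V:15):17/4)
total length: 272/3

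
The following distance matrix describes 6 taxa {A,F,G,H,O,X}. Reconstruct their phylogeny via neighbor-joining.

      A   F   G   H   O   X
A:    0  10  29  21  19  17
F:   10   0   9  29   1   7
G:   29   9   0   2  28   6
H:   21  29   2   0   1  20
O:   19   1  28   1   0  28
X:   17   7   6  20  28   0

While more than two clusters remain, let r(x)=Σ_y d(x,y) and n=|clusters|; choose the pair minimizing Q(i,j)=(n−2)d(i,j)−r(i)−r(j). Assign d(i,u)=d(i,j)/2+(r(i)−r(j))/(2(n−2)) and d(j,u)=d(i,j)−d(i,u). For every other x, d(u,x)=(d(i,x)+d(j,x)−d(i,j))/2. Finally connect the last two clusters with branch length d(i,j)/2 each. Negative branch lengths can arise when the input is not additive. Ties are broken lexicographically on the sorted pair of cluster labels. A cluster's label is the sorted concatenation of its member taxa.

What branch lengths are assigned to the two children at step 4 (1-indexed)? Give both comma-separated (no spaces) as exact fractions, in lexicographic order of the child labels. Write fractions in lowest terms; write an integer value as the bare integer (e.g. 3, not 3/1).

step 1: merge (H,O) at d=1, Q=-146; branch lengths H→0, O→1; new cluster HO
  updated: d(A,HO)=39/2, d(F,HO)=29/2, d(G,HO)=29/2, d(HO,X)=47/2
step 2: merge (G,X) at d=6, Q=-94; branch lengths G→23/6, X→13/6; new cluster GX
  updated: d(A,GX)=20, d(F,GX)=5, d(GX,HO)=16
step 3: merge (A,HO) at d=39/2, Q=-121/2; branch lengths A→77/8, HO→79/8; new cluster AHO
  updated: d(AHO,F)=5/2, d(AHO,GX)=33/4
step 4: merge (AHO,F) at d=5/2, Q=-63/4; branch lengths AHO→23/8, F→-3/8; new cluster AFHO
  updated: d(AFHO,GX)=43/8
step 5: merge (AFHO,GX) at d=43/8; branch lengths AFHO→43/16, GX→43/16; new cluster AFGHOX
final tree: (((A:77/8,(H:0,O:1):79/8):23/8,F:-3/8):43/16,(G:23/6,X:13/6):43/16)
total length: 275/8

23/8,-3/8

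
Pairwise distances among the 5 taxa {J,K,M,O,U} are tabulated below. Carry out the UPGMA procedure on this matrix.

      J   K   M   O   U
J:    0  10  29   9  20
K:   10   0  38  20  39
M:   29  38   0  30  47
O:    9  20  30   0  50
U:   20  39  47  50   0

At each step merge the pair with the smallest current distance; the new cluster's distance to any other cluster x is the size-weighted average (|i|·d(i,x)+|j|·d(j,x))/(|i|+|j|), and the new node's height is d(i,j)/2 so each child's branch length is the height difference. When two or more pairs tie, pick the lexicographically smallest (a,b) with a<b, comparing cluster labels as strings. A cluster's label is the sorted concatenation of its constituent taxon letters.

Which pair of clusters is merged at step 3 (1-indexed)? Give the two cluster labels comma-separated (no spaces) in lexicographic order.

JKO,M

iteration 1: select J,O (d=9); attach at lengths (9/2, 9/2); label the merged cluster JO
  updated: d(JO,K)=15, d(JO,M)=59/2, d(JO,U)=35
iteration 2: select JO,K (d=15); attach at lengths (3, 15/2); label the merged cluster JKO
  updated: d(JKO,M)=97/3, d(JKO,U)=109/3
iteration 3: select JKO,M (d=97/3); attach at lengths (26/3, 97/6); label the merged cluster JKMO
  updated: d(JKMO,U)=39
iteration 4: select JKMO,U (d=39); attach at lengths (10/3, 39/2); label the merged cluster JKMOU
final tree: ((((J:9/2,O:9/2):3,K:15/2):26/3,M:97/6):10/3,U:39/2)
total length: 403/6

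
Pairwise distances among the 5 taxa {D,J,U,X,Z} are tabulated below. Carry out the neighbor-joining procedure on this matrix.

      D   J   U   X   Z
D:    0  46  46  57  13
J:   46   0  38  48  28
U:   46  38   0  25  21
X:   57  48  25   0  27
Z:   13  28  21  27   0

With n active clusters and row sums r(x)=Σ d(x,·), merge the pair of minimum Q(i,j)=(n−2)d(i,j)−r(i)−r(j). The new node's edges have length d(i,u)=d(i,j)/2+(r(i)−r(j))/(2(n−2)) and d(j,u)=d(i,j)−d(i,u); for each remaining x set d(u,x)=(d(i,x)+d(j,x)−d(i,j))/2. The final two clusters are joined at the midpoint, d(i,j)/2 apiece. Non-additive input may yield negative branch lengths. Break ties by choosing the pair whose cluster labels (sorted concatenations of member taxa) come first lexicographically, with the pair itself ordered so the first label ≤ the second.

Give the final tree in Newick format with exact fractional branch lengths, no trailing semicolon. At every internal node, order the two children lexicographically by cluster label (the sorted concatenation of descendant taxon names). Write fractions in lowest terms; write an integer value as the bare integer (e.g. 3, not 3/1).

((((D:56/3,Z:-17/3):75/8,J:169/8):75/8,U:63/8):137/16,X:137/16)

step 1: merge (D,Z) at d=13, Q=-212; branch lengths D→56/3, Z→-17/3; new cluster DZ
  updated: d(DZ,J)=61/2, d(DZ,U)=27, d(DZ,X)=71/2
step 2: merge (DZ,J) at d=61/2, Q=-297/2; branch lengths DZ→75/8, J→169/8; new cluster DJZ
  updated: d(DJZ,U)=69/4, d(DJZ,X)=53/2
step 3: merge (DJZ,U) at d=69/4, Q=-275/4; branch lengths DJZ→75/8, U→63/8; new cluster DJUZ
  updated: d(DJUZ,X)=137/8
step 4: merge (DJUZ,X) at d=137/8; branch lengths DJUZ→137/16, X→137/16; new cluster DJUXZ
final tree: ((((D:56/3,Z:-17/3):75/8,J:169/8):75/8,U:63/8):137/16,X:137/16)
total length: 623/8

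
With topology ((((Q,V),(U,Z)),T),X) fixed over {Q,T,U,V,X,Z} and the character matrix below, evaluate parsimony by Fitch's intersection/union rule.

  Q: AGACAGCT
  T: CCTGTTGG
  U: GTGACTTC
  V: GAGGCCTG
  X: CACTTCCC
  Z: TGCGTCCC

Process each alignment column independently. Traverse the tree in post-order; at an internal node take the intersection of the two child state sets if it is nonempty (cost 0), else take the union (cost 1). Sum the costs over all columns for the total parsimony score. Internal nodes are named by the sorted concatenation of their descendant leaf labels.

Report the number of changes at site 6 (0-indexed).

[col 0] QV: children Q:{A}, V:{G} ∪→ {A,G}; cost 1
[col 0] UZ: children U:{G}, Z:{T} ∪→ {G,T}; cost 1
[col 0] QUVZ: children QV:{A,G}, UZ:{G,T} ∩→ {G}; cost 0
[col 0] QTUVZ: children QUVZ:{G}, T:{C} ∪→ {C,G}; cost 1
[col 0] QTUVXZ: children QTUVZ:{C,G}, X:{C} ∩→ {C}; cost 0
[col 1] QV: children Q:{G}, V:{A} ∪→ {A,G}; cost 1
[col 1] UZ: children U:{T}, Z:{G} ∪→ {G,T}; cost 1
[col 1] QUVZ: children QV:{A,G}, UZ:{G,T} ∩→ {G}; cost 0
[col 1] QTUVZ: children QUVZ:{G}, T:{C} ∪→ {C,G}; cost 1
[col 1] QTUVXZ: children QTUVZ:{C,G}, X:{A} ∪→ {A,C,G}; cost 1
[col 2] QV: children Q:{A}, V:{G} ∪→ {A,G}; cost 1
[col 2] UZ: children U:{G}, Z:{C} ∪→ {C,G}; cost 1
[col 2] QUVZ: children QV:{A,G}, UZ:{C,G} ∩→ {G}; cost 0
[col 2] QTUVZ: children QUVZ:{G}, T:{T} ∪→ {G,T}; cost 1
[col 2] QTUVXZ: children QTUVZ:{G,T}, X:{C} ∪→ {C,G,T}; cost 1
[col 3] QV: children Q:{C}, V:{G} ∪→ {C,G}; cost 1
[col 3] UZ: children U:{A}, Z:{G} ∪→ {A,G}; cost 1
[col 3] QUVZ: children QV:{C,G}, UZ:{A,G} ∩→ {G}; cost 0
[col 3] QTUVZ: children QUVZ:{G}, T:{G} ∩→ {G}; cost 0
[col 3] QTUVXZ: children QTUVZ:{G}, X:{T} ∪→ {G,T}; cost 1
[col 4] QV: children Q:{A}, V:{C} ∪→ {A,C}; cost 1
[col 4] UZ: children U:{C}, Z:{T} ∪→ {C,T}; cost 1
[col 4] QUVZ: children QV:{A,C}, UZ:{C,T} ∩→ {C}; cost 0
[col 4] QTUVZ: children QUVZ:{C}, T:{T} ∪→ {C,T}; cost 1
[col 4] QTUVXZ: children QTUVZ:{C,T}, X:{T} ∩→ {T}; cost 0
[col 5] QV: children Q:{G}, V:{C} ∪→ {C,G}; cost 1
[col 5] UZ: children U:{T}, Z:{C} ∪→ {C,T}; cost 1
[col 5] QUVZ: children QV:{C,G}, UZ:{C,T} ∩→ {C}; cost 0
[col 5] QTUVZ: children QUVZ:{C}, T:{T} ∪→ {C,T}; cost 1
[col 5] QTUVXZ: children QTUVZ:{C,T}, X:{C} ∩→ {C}; cost 0
[col 6] QV: children Q:{C}, V:{T} ∪→ {C,T}; cost 1
[col 6] UZ: children U:{T}, Z:{C} ∪→ {C,T}; cost 1
[col 6] QUVZ: children QV:{C,T}, UZ:{C,T} ∩→ {C,T}; cost 0
[col 6] QTUVZ: children QUVZ:{C,T}, T:{G} ∪→ {C,G,T}; cost 1
[col 6] QTUVXZ: children QTUVZ:{C,G,T}, X:{C} ∩→ {C}; cost 0
[col 7] QV: children Q:{T}, V:{G} ∪→ {G,T}; cost 1
[col 7] UZ: children U:{C}, Z:{C} ∩→ {C}; cost 0
[col 7] QUVZ: children QV:{G,T}, UZ:{C} ∪→ {C,G,T}; cost 1
[col 7] QTUVZ: children QUVZ:{C,G,T}, T:{G} ∩→ {G}; cost 0
[col 7] QTUVXZ: children QTUVZ:{G}, X:{C} ∪→ {C,G}; cost 1
per-site changes: [3, 4, 4, 3, 3, 3, 3, 3]; total = 26

3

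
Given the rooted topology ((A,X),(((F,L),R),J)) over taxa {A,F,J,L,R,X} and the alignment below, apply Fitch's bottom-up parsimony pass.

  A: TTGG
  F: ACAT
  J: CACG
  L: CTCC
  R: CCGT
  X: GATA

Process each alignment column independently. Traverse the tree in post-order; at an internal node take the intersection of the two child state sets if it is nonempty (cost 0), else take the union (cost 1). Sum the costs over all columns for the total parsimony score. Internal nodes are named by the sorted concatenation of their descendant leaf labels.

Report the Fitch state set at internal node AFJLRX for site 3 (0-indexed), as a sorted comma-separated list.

G

[col 0] AX: children A:{T}, X:{G} ∪→ {G,T}; cost 1
[col 0] FL: children F:{A}, L:{C} ∪→ {A,C}; cost 1
[col 0] FLR: children FL:{A,C}, R:{C} ∩→ {C}; cost 0
[col 0] FJLR: children FLR:{C}, J:{C} ∩→ {C}; cost 0
[col 0] AFJLRX: children AX:{G,T}, FJLR:{C} ∪→ {C,G,T}; cost 1
[col 1] AX: children A:{T}, X:{A} ∪→ {A,T}; cost 1
[col 1] FL: children F:{C}, L:{T} ∪→ {C,T}; cost 1
[col 1] FLR: children FL:{C,T}, R:{C} ∩→ {C}; cost 0
[col 1] FJLR: children FLR:{C}, J:{A} ∪→ {A,C}; cost 1
[col 1] AFJLRX: children AX:{A,T}, FJLR:{A,C} ∩→ {A}; cost 0
[col 2] AX: children A:{G}, X:{T} ∪→ {G,T}; cost 1
[col 2] FL: children F:{A}, L:{C} ∪→ {A,C}; cost 1
[col 2] FLR: children FL:{A,C}, R:{G} ∪→ {A,C,G}; cost 1
[col 2] FJLR: children FLR:{A,C,G}, J:{C} ∩→ {C}; cost 0
[col 2] AFJLRX: children AX:{G,T}, FJLR:{C} ∪→ {C,G,T}; cost 1
[col 3] AX: children A:{G}, X:{A} ∪→ {A,G}; cost 1
[col 3] FL: children F:{T}, L:{C} ∪→ {C,T}; cost 1
[col 3] FLR: children FL:{C,T}, R:{T} ∩→ {T}; cost 0
[col 3] FJLR: children FLR:{T}, J:{G} ∪→ {G,T}; cost 1
[col 3] AFJLRX: children AX:{A,G}, FJLR:{G,T} ∩→ {G}; cost 0
per-site changes: [3, 3, 4, 3]; total = 13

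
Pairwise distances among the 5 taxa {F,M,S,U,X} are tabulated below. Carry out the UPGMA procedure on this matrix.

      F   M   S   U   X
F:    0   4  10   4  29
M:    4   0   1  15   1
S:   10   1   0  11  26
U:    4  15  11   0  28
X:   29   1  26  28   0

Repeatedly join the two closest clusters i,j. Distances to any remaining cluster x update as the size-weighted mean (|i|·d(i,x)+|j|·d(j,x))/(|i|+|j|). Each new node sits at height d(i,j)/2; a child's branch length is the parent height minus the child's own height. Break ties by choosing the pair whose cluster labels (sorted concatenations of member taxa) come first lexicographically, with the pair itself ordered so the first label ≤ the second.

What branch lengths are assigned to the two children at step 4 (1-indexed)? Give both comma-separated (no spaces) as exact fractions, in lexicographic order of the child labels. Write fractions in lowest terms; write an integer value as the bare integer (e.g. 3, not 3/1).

1. join M+S (d=1) ⇒ MS; edges |M|=1/2, |S|=1/2
  updated: d(F,MS)=7, d(MS,U)=13, d(MS,X)=27/2
2. join F+U (d=4) ⇒ FU; edges |F|=2, |U|=2
  updated: d(FU,MS)=10, d(FU,X)=57/2
3. join FU+MS (d=10) ⇒ FMSU; edges |FU|=3, |MS|=9/2
  updated: d(FMSU,X)=21
4. join FMSU+X (d=21) ⇒ FMSUX; edges |FMSU|=11/2, |X|=21/2
final tree: (((F:2,U:2):3,(M:1/2,S:1/2):9/2):11/2,X:21/2)
total length: 57/2

11/2,21/2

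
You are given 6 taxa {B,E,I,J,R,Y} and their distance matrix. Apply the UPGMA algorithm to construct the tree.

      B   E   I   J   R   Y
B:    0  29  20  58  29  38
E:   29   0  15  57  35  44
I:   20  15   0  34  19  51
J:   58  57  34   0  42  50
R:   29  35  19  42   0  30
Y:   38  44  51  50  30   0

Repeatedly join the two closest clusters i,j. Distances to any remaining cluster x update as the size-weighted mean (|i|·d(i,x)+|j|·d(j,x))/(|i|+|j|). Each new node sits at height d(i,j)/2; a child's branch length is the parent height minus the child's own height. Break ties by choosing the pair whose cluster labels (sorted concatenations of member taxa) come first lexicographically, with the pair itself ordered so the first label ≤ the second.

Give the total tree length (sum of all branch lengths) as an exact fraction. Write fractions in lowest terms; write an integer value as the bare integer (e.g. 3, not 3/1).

12259/120

1. join E+I (d=15) ⇒ EI; edges |E|=15/2, |I|=15/2
  updated: d(B,EI)=49/2, d(EI,J)=91/2, d(EI,R)=27, d(EI,Y)=95/2
2. join B+EI (d=49/2) ⇒ BEI; edges |B|=49/4, |EI|=19/4
  updated: d(BEI,J)=149/3, d(BEI,R)=83/3, d(BEI,Y)=133/3
3. join BEI+R (d=83/3) ⇒ BEIR; edges |BEI|=19/12, |R|=83/6
  updated: d(BEIR,J)=191/4, d(BEIR,Y)=163/4
4. join BEIR+Y (d=163/4) ⇒ BEIRY; edges |BEIR|=157/24, |Y|=163/8
  updated: d(BEIRY,J)=241/5
5. join BEIRY+J (d=241/5) ⇒ BEIJRY; edges |BEIRY|=149/40, |J|=241/10
final tree: ((((B:49/4,(E:15/2,I:15/2):19/4):19/12,R:83/6):157/24,Y:163/8):149/40,J:241/10)
total length: 12259/120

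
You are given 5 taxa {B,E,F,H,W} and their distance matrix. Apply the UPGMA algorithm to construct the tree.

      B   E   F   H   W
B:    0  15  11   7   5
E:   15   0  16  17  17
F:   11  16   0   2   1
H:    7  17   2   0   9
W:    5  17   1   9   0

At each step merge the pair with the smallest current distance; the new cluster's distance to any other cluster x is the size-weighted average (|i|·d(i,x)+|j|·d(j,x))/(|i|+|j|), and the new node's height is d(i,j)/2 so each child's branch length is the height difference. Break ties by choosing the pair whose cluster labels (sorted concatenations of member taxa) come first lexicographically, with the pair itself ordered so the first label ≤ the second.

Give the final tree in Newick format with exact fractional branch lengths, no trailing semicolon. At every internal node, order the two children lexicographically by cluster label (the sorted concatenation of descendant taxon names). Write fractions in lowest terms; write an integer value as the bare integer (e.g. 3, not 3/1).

((B:23/6,((F:1/2,W:1/2):9/4,H:11/4):13/12):103/24,E:65/8)

step 1: merge (F,W) at d=1; branch lengths F→1/2, W→1/2; new cluster FW
  updated: d(B,FW)=8, d(E,FW)=33/2, d(FW,H)=11/2
step 2: merge (FW,H) at d=11/2; branch lengths FW→9/4, H→11/4; new cluster FHW
  updated: d(B,FHW)=23/3, d(E,FHW)=50/3
step 3: merge (B,FHW) at d=23/3; branch lengths B→23/6, FHW→13/12; new cluster BFHW
  updated: d(BFHW,E)=65/4
step 4: merge (BFHW,E) at d=65/4; branch lengths BFHW→103/24, E→65/8; new cluster BEFHW
final tree: ((B:23/6,((F:1/2,W:1/2):9/4,H:11/4):13/12):103/24,E:65/8)
total length: 70/3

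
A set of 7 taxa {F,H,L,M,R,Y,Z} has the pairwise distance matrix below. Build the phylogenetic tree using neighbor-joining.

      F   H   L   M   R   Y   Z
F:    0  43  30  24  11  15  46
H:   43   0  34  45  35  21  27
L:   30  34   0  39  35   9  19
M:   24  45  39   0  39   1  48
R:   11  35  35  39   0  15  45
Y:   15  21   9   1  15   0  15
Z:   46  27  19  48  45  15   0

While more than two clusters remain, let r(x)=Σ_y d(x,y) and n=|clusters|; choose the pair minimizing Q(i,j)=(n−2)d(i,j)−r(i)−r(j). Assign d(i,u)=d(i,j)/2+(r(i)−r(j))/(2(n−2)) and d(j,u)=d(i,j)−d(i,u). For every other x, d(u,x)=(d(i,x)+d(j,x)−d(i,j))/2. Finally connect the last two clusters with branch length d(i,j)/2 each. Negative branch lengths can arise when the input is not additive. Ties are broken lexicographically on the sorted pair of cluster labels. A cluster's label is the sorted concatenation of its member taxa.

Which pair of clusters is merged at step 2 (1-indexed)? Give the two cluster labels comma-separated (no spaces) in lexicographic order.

M,Y

iteration 1: select F,R (d=11, Q=-294); attach at lengths (22/5, 33/5); label the merged cluster FR
  updated: d(FR,H)=67/2, d(FR,L)=27, d(FR,M)=26, d(FR,Y)=19/2, d(FR,Z)=40
iteration 2: select M,Y (d=1, Q=-421/2); attach at lengths (215/16, -199/16); label the merged cluster MY
  updated: d(FR,MY)=69/4, d(H,MY)=65/2, d(L,MY)=47/2, d(MY,Z)=31
iteration 3: select FR,MY (d=69/4, Q=-681/4); attach at lengths (87/8, 51/8); label the merged cluster FMRY
  updated: d(FMRY,H)=195/8, d(FMRY,L)=133/8, d(FMRY,Z)=215/8
iteration 4: select FMRY,H (d=195/8, Q=-209/2); attach at lengths (125/16, 265/16); label the merged cluster FHMRY
  updated: d(FHMRY,L)=105/8, d(FHMRY,Z)=59/4
iteration 5: select FHMRY,L (d=105/8, Q=-375/8); attach at lengths (71/16, 139/16); label the merged cluster FHLMRY
  updated: d(FHLMRY,Z)=165/16
iteration 6: select FHLMRY,Z (d=165/16); attach at lengths (165/32, 165/32); label the merged cluster FHLMRYZ
final tree: (((((F:22/5,R:33/5):87/8,(M:215/16,Y:-199/16):51/8):125/16,H:265/16):71/16,L:139/16):165/32,Z:165/32)
total length: 1233/16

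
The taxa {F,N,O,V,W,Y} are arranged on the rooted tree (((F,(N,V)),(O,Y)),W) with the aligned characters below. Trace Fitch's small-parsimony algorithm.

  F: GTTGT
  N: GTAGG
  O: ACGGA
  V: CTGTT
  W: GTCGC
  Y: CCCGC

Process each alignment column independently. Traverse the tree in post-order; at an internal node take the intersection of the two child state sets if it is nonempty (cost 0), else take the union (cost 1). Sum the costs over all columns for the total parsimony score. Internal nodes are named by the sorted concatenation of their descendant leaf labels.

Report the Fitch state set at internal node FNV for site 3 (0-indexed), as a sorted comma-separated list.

site 0, node NV: N={G} ∪ V={C} → {C,G} (+1)
site 0, node FNV: F={G} ∩ NV={C,G} → {G} (+0)
site 0, node OY: O={A} ∪ Y={C} → {A,C} (+1)
site 0, node FNOVY: FNV={G} ∪ OY={A,C} → {A,C,G} (+1)
site 0, node FNOVWY: FNOVY={A,C,G} ∩ W={G} → {G} (+0)
site 1, node NV: N={T} ∩ V={T} → {T} (+0)
site 1, node FNV: F={T} ∩ NV={T} → {T} (+0)
site 1, node OY: O={C} ∩ Y={C} → {C} (+0)
site 1, node FNOVY: FNV={T} ∪ OY={C} → {C,T} (+1)
site 1, node FNOVWY: FNOVY={C,T} ∩ W={T} → {T} (+0)
site 2, node NV: N={A} ∪ V={G} → {A,G} (+1)
site 2, node FNV: F={T} ∪ NV={A,G} → {A,G,T} (+1)
site 2, node OY: O={G} ∪ Y={C} → {C,G} (+1)
site 2, node FNOVY: FNV={A,G,T} ∩ OY={C,G} → {G} (+0)
site 2, node FNOVWY: FNOVY={G} ∪ W={C} → {C,G} (+1)
site 3, node NV: N={G} ∪ V={T} → {G,T} (+1)
site 3, node FNV: F={G} ∩ NV={G,T} → {G} (+0)
site 3, node OY: O={G} ∩ Y={G} → {G} (+0)
site 3, node FNOVY: FNV={G} ∩ OY={G} → {G} (+0)
site 3, node FNOVWY: FNOVY={G} ∩ W={G} → {G} (+0)
site 4, node NV: N={G} ∪ V={T} → {G,T} (+1)
site 4, node FNV: F={T} ∩ NV={G,T} → {T} (+0)
site 4, node OY: O={A} ∪ Y={C} → {A,C} (+1)
site 4, node FNOVY: FNV={T} ∪ OY={A,C} → {A,C,T} (+1)
site 4, node FNOVWY: FNOVY={A,C,T} ∩ W={C} → {C} (+0)
per-site changes: [3, 1, 4, 1, 3]; total = 12

G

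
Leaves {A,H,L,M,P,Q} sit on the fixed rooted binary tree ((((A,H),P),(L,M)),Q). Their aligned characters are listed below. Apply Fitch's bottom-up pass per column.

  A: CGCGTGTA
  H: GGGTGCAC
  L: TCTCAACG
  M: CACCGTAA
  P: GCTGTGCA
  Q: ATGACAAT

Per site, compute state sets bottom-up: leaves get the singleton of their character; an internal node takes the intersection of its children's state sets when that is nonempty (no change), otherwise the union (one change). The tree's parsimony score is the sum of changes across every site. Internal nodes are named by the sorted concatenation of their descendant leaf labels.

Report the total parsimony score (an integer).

27

AH@0: {C} ∪ {G} = {C,G} (union, +1)
AHP@0: {C,G} ∩ {G} = {G} (intersection, +0)
LM@0: {T} ∪ {C} = {C,T} (union, +1)
AHLMP@0: {G} ∪ {C,T} = {C,G,T} (union, +1)
AHLMPQ@0: {C,G,T} ∪ {A} = {A,C,G,T} (union, +1)
AH@1: {G} ∩ {G} = {G} (intersection, +0)
AHP@1: {G} ∪ {C} = {C,G} (union, +1)
LM@1: {C} ∪ {A} = {A,C} (union, +1)
AHLMP@1: {C,G} ∩ {A,C} = {C} (intersection, +0)
AHLMPQ@1: {C} ∪ {T} = {C,T} (union, +1)
AH@2: {C} ∪ {G} = {C,G} (union, +1)
AHP@2: {C,G} ∪ {T} = {C,G,T} (union, +1)
LM@2: {T} ∪ {C} = {C,T} (union, +1)
AHLMP@2: {C,G,T} ∩ {C,T} = {C,T} (intersection, +0)
AHLMPQ@2: {C,T} ∪ {G} = {C,G,T} (union, +1)
AH@3: {G} ∪ {T} = {G,T} (union, +1)
AHP@3: {G,T} ∩ {G} = {G} (intersection, +0)
LM@3: {C} ∩ {C} = {C} (intersection, +0)
AHLMP@3: {G} ∪ {C} = {C,G} (union, +1)
AHLMPQ@3: {C,G} ∪ {A} = {A,C,G} (union, +1)
AH@4: {T} ∪ {G} = {G,T} (union, +1)
AHP@4: {G,T} ∩ {T} = {T} (intersection, +0)
LM@4: {A} ∪ {G} = {A,G} (union, +1)
AHLMP@4: {T} ∪ {A,G} = {A,G,T} (union, +1)
AHLMPQ@4: {A,G,T} ∪ {C} = {A,C,G,T} (union, +1)
AH@5: {G} ∪ {C} = {C,G} (union, +1)
AHP@5: {C,G} ∩ {G} = {G} (intersection, +0)
LM@5: {A} ∪ {T} = {A,T} (union, +1)
AHLMP@5: {G} ∪ {A,T} = {A,G,T} (union, +1)
AHLMPQ@5: {A,G,T} ∩ {A} = {A} (intersection, +0)
AH@6: {T} ∪ {A} = {A,T} (union, +1)
AHP@6: {A,T} ∪ {C} = {A,C,T} (union, +1)
LM@6: {C} ∪ {A} = {A,C} (union, +1)
AHLMP@6: {A,C,T} ∩ {A,C} = {A,C} (intersection, +0)
AHLMPQ@6: {A,C} ∩ {A} = {A} (intersection, +0)
AH@7: {A} ∪ {C} = {A,C} (union, +1)
AHP@7: {A,C} ∩ {A} = {A} (intersection, +0)
LM@7: {G} ∪ {A} = {A,G} (union, +1)
AHLMP@7: {A} ∩ {A,G} = {A} (intersection, +0)
AHLMPQ@7: {A} ∪ {T} = {A,T} (union, +1)
per-site changes: [4, 3, 4, 3, 4, 3, 3, 3]; total = 27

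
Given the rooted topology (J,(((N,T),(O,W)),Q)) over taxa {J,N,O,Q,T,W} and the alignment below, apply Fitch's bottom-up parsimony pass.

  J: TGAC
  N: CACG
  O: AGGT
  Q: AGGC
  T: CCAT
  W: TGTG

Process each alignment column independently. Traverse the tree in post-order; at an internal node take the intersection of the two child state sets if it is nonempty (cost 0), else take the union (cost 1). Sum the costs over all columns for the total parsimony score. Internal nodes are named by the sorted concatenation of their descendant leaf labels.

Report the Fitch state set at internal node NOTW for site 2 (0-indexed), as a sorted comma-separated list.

A,C,G,T

site 0, node NT: N={C} ∩ T={C} → {C} (+0)
site 0, node OW: O={A} ∪ W={T} → {A,T} (+1)
site 0, node NOTW: NT={C} ∪ OW={A,T} → {A,C,T} (+1)
site 0, node NOQTW: NOTW={A,C,T} ∩ Q={A} → {A} (+0)
site 0, node JNOQTW: J={T} ∪ NOQTW={A} → {A,T} (+1)
site 1, node NT: N={A} ∪ T={C} → {A,C} (+1)
site 1, node OW: O={G} ∩ W={G} → {G} (+0)
site 1, node NOTW: NT={A,C} ∪ OW={G} → {A,C,G} (+1)
site 1, node NOQTW: NOTW={A,C,G} ∩ Q={G} → {G} (+0)
site 1, node JNOQTW: J={G} ∩ NOQTW={G} → {G} (+0)
site 2, node NT: N={C} ∪ T={A} → {A,C} (+1)
site 2, node OW: O={G} ∪ W={T} → {G,T} (+1)
site 2, node NOTW: NT={A,C} ∪ OW={G,T} → {A,C,G,T} (+1)
site 2, node NOQTW: NOTW={A,C,G,T} ∩ Q={G} → {G} (+0)
site 2, node JNOQTW: J={A} ∪ NOQTW={G} → {A,G} (+1)
site 3, node NT: N={G} ∪ T={T} → {G,T} (+1)
site 3, node OW: O={T} ∪ W={G} → {G,T} (+1)
site 3, node NOTW: NT={G,T} ∩ OW={G,T} → {G,T} (+0)
site 3, node NOQTW: NOTW={G,T} ∪ Q={C} → {C,G,T} (+1)
site 3, node JNOQTW: J={C} ∩ NOQTW={C,G,T} → {C} (+0)
per-site changes: [3, 2, 4, 3]; total = 12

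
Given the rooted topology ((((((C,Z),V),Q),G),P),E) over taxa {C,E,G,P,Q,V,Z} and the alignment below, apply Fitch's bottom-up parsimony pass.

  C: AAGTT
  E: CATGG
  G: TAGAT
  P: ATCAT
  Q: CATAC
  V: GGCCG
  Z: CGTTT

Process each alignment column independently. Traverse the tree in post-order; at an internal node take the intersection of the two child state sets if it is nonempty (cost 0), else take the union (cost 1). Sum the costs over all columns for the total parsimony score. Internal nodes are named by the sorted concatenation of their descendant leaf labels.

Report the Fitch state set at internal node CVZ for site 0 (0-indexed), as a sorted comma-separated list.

CZ@0: {A} ∪ {C} = {A,C} (union, +1)
CVZ@0: {A,C} ∪ {G} = {A,C,G} (union, +1)
CQVZ@0: {A,C,G} ∩ {C} = {C} (intersection, +0)
CGQVZ@0: {C} ∪ {T} = {C,T} (union, +1)
CGPQVZ@0: {C,T} ∪ {A} = {A,C,T} (union, +1)
CEGPQVZ@0: {A,C,T} ∩ {C} = {C} (intersection, +0)
CZ@1: {A} ∪ {G} = {A,G} (union, +1)
CVZ@1: {A,G} ∩ {G} = {G} (intersection, +0)
CQVZ@1: {G} ∪ {A} = {A,G} (union, +1)
CGQVZ@1: {A,G} ∩ {A} = {A} (intersection, +0)
CGPQVZ@1: {A} ∪ {T} = {A,T} (union, +1)
CEGPQVZ@1: {A,T} ∩ {A} = {A} (intersection, +0)
CZ@2: {G} ∪ {T} = {G,T} (union, +1)
CVZ@2: {G,T} ∪ {C} = {C,G,T} (union, +1)
CQVZ@2: {C,G,T} ∩ {T} = {T} (intersection, +0)
CGQVZ@2: {T} ∪ {G} = {G,T} (union, +1)
CGPQVZ@2: {G,T} ∪ {C} = {C,G,T} (union, +1)
CEGPQVZ@2: {C,G,T} ∩ {T} = {T} (intersection, +0)
CZ@3: {T} ∩ {T} = {T} (intersection, +0)
CVZ@3: {T} ∪ {C} = {C,T} (union, +1)
CQVZ@3: {C,T} ∪ {A} = {A,C,T} (union, +1)
CGQVZ@3: {A,C,T} ∩ {A} = {A} (intersection, +0)
CGPQVZ@3: {A} ∩ {A} = {A} (intersection, +0)
CEGPQVZ@3: {A} ∪ {G} = {A,G} (union, +1)
CZ@4: {T} ∩ {T} = {T} (intersection, +0)
CVZ@4: {T} ∪ {G} = {G,T} (union, +1)
CQVZ@4: {G,T} ∪ {C} = {C,G,T} (union, +1)
CGQVZ@4: {C,G,T} ∩ {T} = {T} (intersection, +0)
CGPQVZ@4: {T} ∩ {T} = {T} (intersection, +0)
CEGPQVZ@4: {T} ∪ {G} = {G,T} (union, +1)
per-site changes: [4, 3, 4, 3, 3]; total = 17

A,C,G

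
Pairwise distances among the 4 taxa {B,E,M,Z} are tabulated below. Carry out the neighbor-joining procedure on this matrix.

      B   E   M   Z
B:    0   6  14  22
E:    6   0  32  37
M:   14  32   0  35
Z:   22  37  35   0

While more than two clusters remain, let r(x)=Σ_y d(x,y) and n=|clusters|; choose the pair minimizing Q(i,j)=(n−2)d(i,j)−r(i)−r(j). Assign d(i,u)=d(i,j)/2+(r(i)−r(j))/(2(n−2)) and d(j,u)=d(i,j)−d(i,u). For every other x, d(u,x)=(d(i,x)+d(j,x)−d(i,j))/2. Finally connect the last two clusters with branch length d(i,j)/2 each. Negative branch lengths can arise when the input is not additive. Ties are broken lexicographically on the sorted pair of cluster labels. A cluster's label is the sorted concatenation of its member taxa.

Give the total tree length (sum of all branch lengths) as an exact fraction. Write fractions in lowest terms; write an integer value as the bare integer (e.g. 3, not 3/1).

187/4

1. join B+E (d=6, Q=-105) ⇒ BE; edges |B|=-21/4, |E|=45/4
  updated: d(BE,M)=20, d(BE,Z)=53/2
2. join BE+M (d=20, Q=-163/2) ⇒ BEM; edges |BE|=23/4, |M|=57/4
  updated: d(BEM,Z)=83/4
3. join BEM+Z (d=83/4) ⇒ BEMZ; edges |BEM|=83/8, |Z|=83/8
final tree: (((B:-21/4,E:45/4):23/4,M:57/4):83/8,Z:83/8)
total length: 187/4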